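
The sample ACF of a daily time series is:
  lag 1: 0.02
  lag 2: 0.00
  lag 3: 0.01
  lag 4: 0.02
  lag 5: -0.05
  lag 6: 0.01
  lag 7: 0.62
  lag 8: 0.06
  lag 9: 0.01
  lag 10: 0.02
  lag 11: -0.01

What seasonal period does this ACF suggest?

7

The largest autocorrelation is r_7 = 0.62; the remaining lags stay at or below 0.06.
The dominant spike at lag 7 indicates a seasonal period of 7.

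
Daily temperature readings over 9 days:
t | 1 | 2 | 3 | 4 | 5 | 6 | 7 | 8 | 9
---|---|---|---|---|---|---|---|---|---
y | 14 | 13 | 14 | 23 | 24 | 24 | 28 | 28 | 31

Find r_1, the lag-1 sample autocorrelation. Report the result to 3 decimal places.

0.658

Mean ȳ = (14 + 13 + 14 + 23 + 24 + 24 + 28 + 28 + 31)/9 = 22.1111
Numerator Σ_{t=1}^{8}(y_t−ȳ)(y_{t+1}−ȳ) = 243.9877
Denominator Σ(y_t−ȳ)² = 370.8889
r_1 = 243.9877 / 370.8889 = 0.658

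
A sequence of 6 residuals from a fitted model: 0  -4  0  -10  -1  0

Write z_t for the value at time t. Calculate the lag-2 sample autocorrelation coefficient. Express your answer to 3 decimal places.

Mean z̄ = (0 − 4 + 0 − 10 − 1 + 0)/6 = -2.5000
Deviations from mean: 2.5000, -1.5000, 2.5000, -7.5000, 1.5000, 2.5000
Numerator Σ_{t=1}^{4}(z_t−z̄)(z_{t+2}−z̄) = 2.5000
Denominator Σ(z_t−z̄)² = 79.5000
r_2 = 2.5000 / 79.5000 = 0.031

0.031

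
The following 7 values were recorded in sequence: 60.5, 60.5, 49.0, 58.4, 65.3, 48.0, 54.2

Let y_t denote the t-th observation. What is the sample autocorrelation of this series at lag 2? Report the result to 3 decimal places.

-0.506

Mean ȳ = (60.5 + 60.5 + 49.0 + 58.4 + 65.3 + 48.0 + 54.2)/7 = 56.5571
Deviations from mean: 3.9429, 3.9429, -7.5571, 1.8429, 8.7429, -8.5571, -2.3571
Σ(y_t−ȳ)(y_{t+2}−ȳ) = (-29.7967) + (7.2661) + (-66.0710) + (-15.7696) + (-20.6082) = -124.9794
Denominator Σ(y_t−ȳ)² = 246.8171
r_2 = -124.9794 / 246.8171 = -0.506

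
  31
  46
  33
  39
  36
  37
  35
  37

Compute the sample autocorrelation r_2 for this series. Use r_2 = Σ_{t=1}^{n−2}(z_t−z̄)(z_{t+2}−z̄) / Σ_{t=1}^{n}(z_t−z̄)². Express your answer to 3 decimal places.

Mean z̄ = (31 + 46 + 33 + 39 + 36 + 37 + 35 + 37)/8 = 36.7500
Deviations from mean: -5.7500, 9.2500, -3.7500, 2.2500, -0.7500, 0.2500, -1.7500, 0.2500
Numerator Σ_{t=1}^{6}(z_t−z̄)(z_{t+2}−z̄) = 47.1250
Denominator Σ(z_t−z̄)² = 141.5000
r_2 = 47.1250 / 141.5000 = 0.333

0.333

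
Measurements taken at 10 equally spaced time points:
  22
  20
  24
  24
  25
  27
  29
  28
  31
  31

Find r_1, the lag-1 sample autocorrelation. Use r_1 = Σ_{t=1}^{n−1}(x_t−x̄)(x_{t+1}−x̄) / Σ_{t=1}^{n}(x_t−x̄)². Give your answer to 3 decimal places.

Mean x̄ = (22 + 20 + 24 + 24 + 25 + 27 + 29 + 28 + 31 + 31)/10 = 26.1000
Numerator Σ_{t=1}^{9}(x_t−x̄)(x_{t+1}−x̄) = 84.9900
Denominator Σ(x_t−x̄)² = 124.9000
r_1 = 84.9900 / 124.9000 = 0.680

0.680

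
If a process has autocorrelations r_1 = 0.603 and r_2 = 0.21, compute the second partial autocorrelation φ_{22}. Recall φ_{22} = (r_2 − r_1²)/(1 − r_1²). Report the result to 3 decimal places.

-0.241

φ_{22} = (r_2 − r_1²) / (1 − r_1²)
r_1² = (0.603)² = 0.363609
Numerator = 0.21 − 0.3636 = -0.1536; denominator = 1 − 0.3636 = 0.6364
φ_{22} = -0.1536 / 0.6364 = -0.241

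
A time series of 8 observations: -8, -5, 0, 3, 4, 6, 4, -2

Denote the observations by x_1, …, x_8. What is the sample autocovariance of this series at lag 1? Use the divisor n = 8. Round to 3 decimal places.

11.117

Mean x̄ = (-8 − 5 + 0 + 3 + 4 + 6 + 4 − 2)/8 = 0.2500
Σ_{t=1}^{7}(x_t−x̄)(x_{t+1}−x̄) = 88.9375
γ_1 = 88.9375 / 8 = 11.117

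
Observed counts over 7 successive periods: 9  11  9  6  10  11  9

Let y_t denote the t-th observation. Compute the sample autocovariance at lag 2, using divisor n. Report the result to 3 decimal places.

-1.656

Mean ȳ = (9 + 11 + 9 + 6 + 10 + 11 + 9)/7 = 9.2857
Σ_{t=1}^{5}(y_t−ȳ)(y_{t+2}−ȳ) = -11.5918
γ_2 = -11.5918 / 7 = -1.656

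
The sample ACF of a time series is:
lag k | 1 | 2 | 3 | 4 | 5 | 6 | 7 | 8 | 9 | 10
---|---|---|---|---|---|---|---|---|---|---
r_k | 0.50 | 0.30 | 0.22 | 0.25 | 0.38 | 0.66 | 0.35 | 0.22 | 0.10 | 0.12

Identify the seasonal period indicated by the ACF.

The largest autocorrelation is r_6 = 0.66; the remaining lags stay at or below 0.50. The elevated value at lag 1 (0.50), dropping to 0.30 at lag 2, reflects decaying short-term dependence rather than seasonality.
The dominant spike at lag 6 indicates a seasonal period of 6.

6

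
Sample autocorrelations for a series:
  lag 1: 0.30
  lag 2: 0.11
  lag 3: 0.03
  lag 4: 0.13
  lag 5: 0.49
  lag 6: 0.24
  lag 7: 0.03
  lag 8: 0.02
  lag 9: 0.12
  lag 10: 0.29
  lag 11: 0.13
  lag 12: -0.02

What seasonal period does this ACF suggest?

5

The largest autocorrelation is r_5 = 0.49; the remaining lags stay at or below 0.30. The elevated value at lag 1 (0.30), dropping to 0.11 at lag 2, reflects decaying short-term dependence rather than seasonality.
The dominant spike at lag 5 indicates a seasonal period of 5.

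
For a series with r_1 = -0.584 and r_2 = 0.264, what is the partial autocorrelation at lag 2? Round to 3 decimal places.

φ_{22} = (r_2 − r_1²) / (1 − r_1²)
r_1² = (-0.584)² = 0.341056
Numerator = 0.264 − 0.3411 = -0.0771; denominator = 1 − 0.3411 = 0.6589
φ_{22} = -0.0771 / 0.6589 = -0.117

-0.117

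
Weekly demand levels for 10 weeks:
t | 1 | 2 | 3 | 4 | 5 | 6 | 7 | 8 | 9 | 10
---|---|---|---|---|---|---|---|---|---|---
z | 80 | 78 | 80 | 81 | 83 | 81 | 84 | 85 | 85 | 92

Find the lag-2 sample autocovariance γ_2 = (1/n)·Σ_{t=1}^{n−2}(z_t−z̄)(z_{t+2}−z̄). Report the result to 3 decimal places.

Mean z̄ = (80 + 78 + 80 + 81 + 83 + 81 + 84 + 85 + 85 + 92)/10 = 82.9000
Σ_{t=1}^{8}(z_t−z̄)(z_{t+2}−z̄) = 38.5800
γ_2 = 38.5800 / 10 = 3.858

3.858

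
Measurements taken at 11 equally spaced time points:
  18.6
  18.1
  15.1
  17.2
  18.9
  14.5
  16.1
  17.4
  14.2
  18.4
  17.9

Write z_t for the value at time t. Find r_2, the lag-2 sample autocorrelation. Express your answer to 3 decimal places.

Mean z̄ = (18.6 + 18.1 + 15.1 + 17.2 + 18.9 + 14.5 + 16.1 + 17.4 + 14.2 + 18.4 + 17.9)/11 = 16.9455
Numerator Σ_{t=1}^{9}(z_t−z̄)(z_{t+2}−z̄) = -9.3914
Denominator Σ(z_t−z̄)² = 28.8273
r_2 = -9.3914 / 28.8273 = -0.326

-0.326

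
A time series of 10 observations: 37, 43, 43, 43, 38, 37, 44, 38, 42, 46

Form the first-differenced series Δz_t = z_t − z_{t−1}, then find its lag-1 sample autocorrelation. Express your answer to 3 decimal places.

-0.306

First differences Δz: 6, 0, 0, -5, -1, 7, -6, 4, 4
Mean of differences = 1.0000
Numerator Σ(Δz_t−Δz̄)(Δz_{t+1}−Δz̄) = -52.0000
Denominator Σ(Δz_t−Δz̄)² = 170.0000
r_1(Δz) = -52.0000 / 170.0000 = -0.306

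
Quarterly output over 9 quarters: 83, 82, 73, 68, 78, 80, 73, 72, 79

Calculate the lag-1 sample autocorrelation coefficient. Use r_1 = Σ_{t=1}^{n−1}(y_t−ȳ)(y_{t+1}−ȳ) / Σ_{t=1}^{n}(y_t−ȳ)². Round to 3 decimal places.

0.145

Mean ȳ = (83 + 82 + 73 + 68 + 78 + 80 + 73 + 72 + 79)/9 = 76.4444
Numerator Σ_{t=1}^{8}(y_t−ȳ)(y_{t+1}−ȳ) = 30.4691
Denominator Σ(y_t−ȳ)² = 210.2222
r_1 = 30.4691 / 210.2222 = 0.145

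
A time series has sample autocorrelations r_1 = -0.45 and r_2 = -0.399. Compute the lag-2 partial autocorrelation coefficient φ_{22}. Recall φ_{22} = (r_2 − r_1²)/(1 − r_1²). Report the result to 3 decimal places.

φ_{22} = (r_2 − r_1²) / (1 − r_1²)
r_1² = (-0.45)² = 0.2025
Numerator = -0.399 − 0.2025 = -0.6015; denominator = 1 − 0.2025 = 0.7975
φ_{22} = -0.6015 / 0.7975 = -0.754

-0.754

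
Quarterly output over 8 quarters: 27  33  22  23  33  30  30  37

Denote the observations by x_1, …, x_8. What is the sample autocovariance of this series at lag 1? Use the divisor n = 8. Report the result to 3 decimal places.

Mean x̄ = (27 + 33 + 22 + 23 + 33 + 30 + 30 + 37)/8 = 29.3750
Σ_{t=1}^{7}(x_t−x̄)(x_{t+1}−x̄) = -4.0156
γ_1 = -4.0156 / 8 = -0.502

-0.502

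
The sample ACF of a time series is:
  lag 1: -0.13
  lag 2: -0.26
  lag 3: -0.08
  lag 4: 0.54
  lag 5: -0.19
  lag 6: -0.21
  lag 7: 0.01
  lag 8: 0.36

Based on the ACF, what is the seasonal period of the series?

4

The largest autocorrelation is r_4 = 0.54, with a weaker echo at lag 8 (0.36); the remaining lags stay at or below 0.01.
The dominant spike at lag 4 indicates a seasonal period of 4.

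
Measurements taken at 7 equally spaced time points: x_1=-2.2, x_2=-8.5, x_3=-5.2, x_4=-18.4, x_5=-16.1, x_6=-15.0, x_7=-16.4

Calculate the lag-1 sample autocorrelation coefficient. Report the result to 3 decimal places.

0.280

Mean x̄ = (-2.2 − 8.5 − 5.2 − 18.4 − 16.1 − 15.0 − 16.4)/7 = -11.6857
Deviations from mean: 9.4857, 3.1857, 6.4857, -6.7143, -4.4143, -3.3143, -4.7143
Numerator Σ_{t=1}^{6}(x_t−x̄)(x_{t+1}−x̄) = 67.2269
Denominator Σ(x_t−x̄)² = 239.9686
r_1 = 67.2269 / 239.9686 = 0.280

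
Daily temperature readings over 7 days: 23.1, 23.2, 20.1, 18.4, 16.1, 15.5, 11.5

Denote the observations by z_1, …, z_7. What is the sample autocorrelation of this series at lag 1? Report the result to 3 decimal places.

Mean z̄ = (23.1 + 23.2 + 20.1 + 18.4 + 16.1 + 15.5 + 11.5)/7 = 18.2714
Deviations from mean: 4.8286, 4.9286, 1.8286, 0.1286, -2.1714, -2.7714, -6.7714
Σ(z_t−z̄)(z_{t+1}−z̄) = (23.7980) + (9.0122) + (0.2351) + (-0.2792) + (6.0180) + (18.7665) = 57.5506
Denominator Σ(z_t−z̄)² = 109.2143
r_1 = 57.5506 / 109.2143 = 0.527

0.527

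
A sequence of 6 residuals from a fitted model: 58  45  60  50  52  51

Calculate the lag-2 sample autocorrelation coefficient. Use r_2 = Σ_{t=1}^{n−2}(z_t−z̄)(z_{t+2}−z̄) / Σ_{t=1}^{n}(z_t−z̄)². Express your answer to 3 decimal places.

Mean z̄ = (58 + 45 + 60 + 50 + 52 + 51)/6 = 52.6667
Numerator Σ_{t=1}^{4}(z_t−z̄)(z_{t+2}−z̄) = 59.1111
Denominator Σ(z_t−z̄)² = 151.3333
r_2 = 59.1111 / 151.3333 = 0.391

0.391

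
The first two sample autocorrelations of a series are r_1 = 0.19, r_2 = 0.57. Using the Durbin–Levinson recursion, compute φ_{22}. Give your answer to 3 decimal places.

φ_{22} = (r_2 − r_1²) / (1 − r_1²)
r_1² = (0.19)² = 0.0361
Numerator = 0.57 − 0.0361 = 0.5339; denominator = 1 − 0.0361 = 0.9639
φ_{22} = 0.5339 / 0.9639 = 0.554

0.554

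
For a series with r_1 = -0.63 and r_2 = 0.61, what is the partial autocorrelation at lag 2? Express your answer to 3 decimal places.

φ_{22} = (r_2 − r_1²) / (1 − r_1²)
r_1² = (-0.63)² = 0.3969
Numerator = 0.61 − 0.3969 = 0.2131; denominator = 1 − 0.3969 = 0.6031
φ_{22} = 0.2131 / 0.6031 = 0.353

0.353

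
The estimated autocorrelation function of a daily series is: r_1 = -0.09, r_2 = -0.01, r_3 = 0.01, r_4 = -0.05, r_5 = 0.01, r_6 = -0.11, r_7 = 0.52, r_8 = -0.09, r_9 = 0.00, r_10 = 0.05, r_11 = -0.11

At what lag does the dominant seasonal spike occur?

The largest autocorrelation is r_7 = 0.52; the remaining lags stay at or below 0.05.
The dominant spike at lag 7 indicates a seasonal period of 7.

7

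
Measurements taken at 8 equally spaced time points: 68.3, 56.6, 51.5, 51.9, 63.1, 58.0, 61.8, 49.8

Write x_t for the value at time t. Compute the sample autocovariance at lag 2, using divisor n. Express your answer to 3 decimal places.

Mean x̄ = (68.3 + 56.6 + 51.5 + 51.9 + 63.1 + 58.0 + 61.8 + 49.8)/8 = 57.6250
Σ_{t=1}^{6}(x_t−x̄)(x_{t+2}−x̄) = -75.2738
γ_2 = -75.2738 / 8 = -9.409

-9.409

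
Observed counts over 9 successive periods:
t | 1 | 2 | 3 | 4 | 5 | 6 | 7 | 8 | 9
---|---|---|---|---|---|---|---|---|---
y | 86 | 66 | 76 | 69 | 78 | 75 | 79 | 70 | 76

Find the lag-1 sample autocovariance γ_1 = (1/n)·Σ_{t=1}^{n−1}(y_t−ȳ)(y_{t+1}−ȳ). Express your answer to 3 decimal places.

-17.444

Mean ȳ = (86 + 66 + 76 + 69 + 78 + 75 + 79 + 70 + 76)/9 = 75.0000
Σ_{t=1}^{8}(y_t−ȳ)(y_{t+1}−ȳ) = -157.0000
γ_1 = -157.0000 / 9 = -17.444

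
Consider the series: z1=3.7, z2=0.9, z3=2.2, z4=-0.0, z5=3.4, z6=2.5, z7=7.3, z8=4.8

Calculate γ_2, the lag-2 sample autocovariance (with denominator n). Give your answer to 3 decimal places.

Mean z̄ = (3.7 + 0.9 + 2.2 − 0.0 + 3.4 + 2.5 + 7.3 + 4.8)/8 = 3.1000
Σ_{t=1}^{6}(z_t−z̄)(z_{t+2}−z̄) = 8.1100
γ_2 = 8.1100 / 8 = 1.014

1.014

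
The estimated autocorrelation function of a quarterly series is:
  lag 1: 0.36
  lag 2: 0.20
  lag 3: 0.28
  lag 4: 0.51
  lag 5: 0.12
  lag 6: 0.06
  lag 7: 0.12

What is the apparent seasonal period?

4

The largest autocorrelation is r_4 = 0.51; the remaining lags stay at or below 0.36. The elevated value at lag 1 (0.36), dropping to 0.20 at lag 2, reflects decaying short-term dependence rather than seasonality.
The dominant spike at lag 4 indicates a seasonal period of 4.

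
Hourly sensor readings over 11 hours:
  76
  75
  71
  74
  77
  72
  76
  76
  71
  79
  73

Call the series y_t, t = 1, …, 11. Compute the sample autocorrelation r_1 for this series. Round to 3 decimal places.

Mean ȳ = (76 + 75 + 71 + 74 + 77 + 72 + 76 + 76 + 71 + 79 + 73)/11 = 74.5455
Numerator Σ_{t=1}^{10}(y_t−ȳ)(y_{t+1}−ȳ) = -36.0248
Denominator Σ(y_t−ȳ)² = 66.7273
r_1 = -36.0248 / 66.7273 = -0.540

-0.540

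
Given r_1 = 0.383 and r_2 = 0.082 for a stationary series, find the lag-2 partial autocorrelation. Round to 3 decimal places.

-0.076

φ_{22} = (r_2 − r_1²) / (1 − r_1²)
r_1² = (0.383)² = 0.146689
Numerator = 0.082 − 0.1467 = -0.0647; denominator = 1 − 0.1467 = 0.8533
φ_{22} = -0.0647 / 0.8533 = -0.076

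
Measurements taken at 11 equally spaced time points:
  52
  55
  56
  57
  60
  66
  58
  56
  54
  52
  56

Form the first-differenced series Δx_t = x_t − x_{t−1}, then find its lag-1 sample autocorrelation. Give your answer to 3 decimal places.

First differences Δx: 3, 1, 1, 3, 6, -8, -2, -2, -2, 4
Mean of differences = 0.4000
Numerator Σ(Δx_t−Δx̄)(Δx_{t+1}−Δx̄) = -5.9600
Denominator Σ(Δx_t−Δx̄)² = 146.4000
r_1(Δx) = -5.9600 / 146.4000 = -0.041

-0.041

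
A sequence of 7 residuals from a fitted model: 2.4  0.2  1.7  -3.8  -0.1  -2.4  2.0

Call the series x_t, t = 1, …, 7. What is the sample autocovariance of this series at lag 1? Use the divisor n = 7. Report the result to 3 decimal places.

Mean x̄ = (2.4 + 0.2 + 1.7 − 3.8 − 0.1 − 2.4 + 2.0)/7 = 0.0000
Deviations: 2.4000, 0.2000, 1.7000, -3.8000, -0.1000, -2.4000, 2.0000
Σ_{t=1}^{6}(x_t−x̄)(x_{t+1}−x̄) = -9.8200
γ_1 = -9.8200 / 7 = -1.403

-1.403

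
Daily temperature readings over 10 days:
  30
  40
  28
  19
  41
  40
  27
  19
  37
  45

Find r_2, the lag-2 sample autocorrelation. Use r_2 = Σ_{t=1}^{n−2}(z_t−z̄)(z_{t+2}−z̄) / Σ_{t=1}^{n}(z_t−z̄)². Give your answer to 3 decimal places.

Mean z̄ = (30 + 40 + 28 + 19 + 41 + 40 + 27 + 19 + 37 + 45)/10 = 32.6000
Numerator Σ_{t=1}^{8}(z_t−z̄)(z_{t+2}−z̄) = -568.9200
Denominator Σ(z_t−z̄)² = 782.4000
r_2 = -568.9200 / 782.4000 = -0.727

-0.727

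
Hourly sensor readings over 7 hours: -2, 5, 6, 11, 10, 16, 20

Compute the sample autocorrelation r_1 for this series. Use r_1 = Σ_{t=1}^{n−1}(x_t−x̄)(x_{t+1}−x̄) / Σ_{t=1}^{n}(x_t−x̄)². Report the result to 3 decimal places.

0.421

Mean x̄ = (-2 + 5 + 6 + 11 + 10 + 16 + 20)/7 = 9.4286
Deviations from mean: -11.4286, -4.4286, -3.4286, 1.5714, 0.5714, 6.5714, 10.5714
Σ(x_t−x̄)(x_{t+1}−x̄) = (50.6122) + (15.1837) + (-5.3878) + (0.8980) + (3.7551) + (69.4694) = 134.5306
Denominator Σ(x_t−x̄)² = 319.7143
r_1 = 134.5306 / 319.7143 = 0.421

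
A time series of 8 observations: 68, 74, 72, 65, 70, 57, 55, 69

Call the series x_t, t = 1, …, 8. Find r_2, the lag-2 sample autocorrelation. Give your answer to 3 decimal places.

Mean x̄ = (68 + 74 + 72 + 65 + 70 + 57 + 55 + 69)/8 = 66.2500
Deviations from mean: 1.7500, 7.7500, 5.7500, -1.2500, 3.7500, -9.2500, -11.2500, 2.7500
Σ(x_t−x̄)(x_{t+2}−x̄) = (10.0625) + (-9.6875) + (21.5625) + (11.5625) + (-42.1875) + (-25.4375) = -34.1250
Denominator Σ(x_t−x̄)² = 331.5000
r_2 = -34.1250 / 331.5000 = -0.103

-0.103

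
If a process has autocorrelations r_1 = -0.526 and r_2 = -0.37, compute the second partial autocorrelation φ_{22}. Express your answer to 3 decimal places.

-0.894

φ_{22} = (r_2 − r_1²) / (1 − r_1²)
r_1² = (-0.526)² = 0.276676
Numerator = -0.37 − 0.2767 = -0.6467; denominator = 1 − 0.2767 = 0.7233
φ_{22} = -0.6467 / 0.7233 = -0.894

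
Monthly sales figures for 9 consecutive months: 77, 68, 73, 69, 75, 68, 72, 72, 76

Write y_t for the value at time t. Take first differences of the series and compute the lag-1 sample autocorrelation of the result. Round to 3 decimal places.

-0.664

First differences Δy: -9, 5, -4, 6, -7, 4, 0, 4
Mean of differences = -0.1250
Numerator Σ(Δy_t−Δȳ)(Δy_{t+1}−Δȳ) = -158.5156
Denominator Σ(Δy_t−Δȳ)² = 238.8750
r_1(Δy) = -158.5156 / 238.8750 = -0.664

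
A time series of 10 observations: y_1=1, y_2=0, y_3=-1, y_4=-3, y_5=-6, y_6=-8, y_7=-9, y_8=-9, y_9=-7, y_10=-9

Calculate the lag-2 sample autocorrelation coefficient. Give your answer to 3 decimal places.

Mean ȳ = (1 + 0 − 1 − 3 − 6 − 8 − 9 − 9 − 7 − 9)/10 = -5.1000
Numerator Σ_{t=1}^{8}(y_t−ȳ)(y_{t+2}−ȳ) = 63.3800
Denominator Σ(y_t−ȳ)² = 142.9000
r_2 = 63.3800 / 142.9000 = 0.444

0.444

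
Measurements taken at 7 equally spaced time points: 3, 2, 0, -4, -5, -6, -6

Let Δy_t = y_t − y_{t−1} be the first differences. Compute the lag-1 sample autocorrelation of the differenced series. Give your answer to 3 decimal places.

0.079

First differences Δy: -1, -2, -4, -1, -1, 0
Mean of differences = -1.5000
Numerator Σ(Δy_t−Δȳ)(Δy_{t+1}−Δȳ) = 0.7500
Denominator Σ(Δy_t−Δȳ)² = 9.5000
r_1(Δy) = 0.7500 / 9.5000 = 0.079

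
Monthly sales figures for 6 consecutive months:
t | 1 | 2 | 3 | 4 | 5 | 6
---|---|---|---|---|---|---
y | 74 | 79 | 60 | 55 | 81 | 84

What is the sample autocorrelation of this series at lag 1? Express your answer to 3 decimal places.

0.128

Mean ȳ = (74 + 79 + 60 + 55 + 81 + 84)/6 = 72.1667
Deviations from mean: 1.8333, 6.8333, -12.1667, -17.1667, 8.8333, 11.8333
Numerator Σ_{t=1}^{5}(y_t−ȳ)(y_{t+1}−ȳ) = 91.1389
Denominator Σ(y_t−ȳ)² = 710.8333
r_1 = 91.1389 / 710.8333 = 0.128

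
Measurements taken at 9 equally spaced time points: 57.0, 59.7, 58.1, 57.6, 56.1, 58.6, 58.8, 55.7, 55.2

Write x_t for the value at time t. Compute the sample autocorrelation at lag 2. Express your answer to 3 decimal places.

-0.398

Mean x̄ = (57.0 + 59.7 + 58.1 + 57.6 + 56.1 + 58.6 + 58.8 + 55.7 + 55.2)/9 = 57.4222
Numerator Σ_{t=1}^{7}(x_t−x̄)(x_{t+2}−x̄) = -7.4799
Denominator Σ(x_t−x̄)² = 18.7956
r_2 = -7.4799 / 18.7956 = -0.398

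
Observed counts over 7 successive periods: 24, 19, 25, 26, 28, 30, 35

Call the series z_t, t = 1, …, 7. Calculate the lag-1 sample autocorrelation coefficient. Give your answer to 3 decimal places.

0.435

Mean z̄ = (24 + 19 + 25 + 26 + 28 + 30 + 35)/7 = 26.7143
Σ(z_t−z̄)(z_{t+1}−z̄) = (20.9388) + (13.2245) + (1.2245) + (-0.9184) + (4.2245) + (27.2245) = 65.9184
Denominator Σ(z_t−z̄)² = 151.4286
r_1 = 65.9184 / 151.4286 = 0.435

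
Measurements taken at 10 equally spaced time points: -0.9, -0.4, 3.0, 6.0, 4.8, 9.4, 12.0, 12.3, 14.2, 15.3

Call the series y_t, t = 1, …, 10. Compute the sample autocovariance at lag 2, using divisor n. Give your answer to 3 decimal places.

12.333

Mean ȳ = (-0.9 − 0.4 + 3.0 + 6.0 + 4.8 + 9.4 + 12.0 + 12.3 + 14.2 + 15.3)/10 = 7.5700
Σ_{t=1}^{8}(y_t−ȳ)(y_{t+2}−ȳ) = 123.3252
γ_2 = 123.3252 / 10 = 12.333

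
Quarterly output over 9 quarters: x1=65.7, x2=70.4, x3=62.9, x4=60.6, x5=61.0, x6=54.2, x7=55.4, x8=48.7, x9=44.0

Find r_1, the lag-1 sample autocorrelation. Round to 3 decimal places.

0.591

Mean x̄ = (65.7 + 70.4 + 62.9 + 60.6 + 61.0 + 54.2 + 55.4 + 48.7 + 44.0)/9 = 58.1000
Numerator Σ_{t=1}^{8}(x_t−x̄)(x_{t+1}−x̄) = 328.9100
Denominator Σ(x_t−x̄)² = 556.4200
r_1 = 328.9100 / 556.4200 = 0.591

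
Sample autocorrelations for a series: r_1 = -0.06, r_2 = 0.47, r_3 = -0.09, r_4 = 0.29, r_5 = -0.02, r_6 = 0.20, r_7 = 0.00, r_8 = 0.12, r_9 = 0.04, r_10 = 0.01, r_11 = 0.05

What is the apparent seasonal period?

2

The largest autocorrelation is r_2 = 0.47, with weaker echoes at lags 4 (0.29) and 6 (0.20); the remaining lags stay at or below 0.12.
The dominant spike at lag 2 indicates a seasonal period of 2.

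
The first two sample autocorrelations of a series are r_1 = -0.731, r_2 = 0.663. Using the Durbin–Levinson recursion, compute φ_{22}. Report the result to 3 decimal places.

0.276

φ_{22} = (r_2 − r_1²) / (1 − r_1²)
r_1² = (-0.731)² = 0.534361
Numerator = 0.663 − 0.5344 = 0.1286; denominator = 1 − 0.5344 = 0.4656
φ_{22} = 0.1286 / 0.4656 = 0.276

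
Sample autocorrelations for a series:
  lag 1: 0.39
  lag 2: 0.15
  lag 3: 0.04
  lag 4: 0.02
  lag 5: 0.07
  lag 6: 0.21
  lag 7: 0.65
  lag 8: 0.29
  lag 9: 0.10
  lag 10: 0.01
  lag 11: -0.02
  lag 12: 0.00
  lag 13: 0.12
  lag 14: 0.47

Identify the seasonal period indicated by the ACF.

7

The largest autocorrelation is r_7 = 0.65, with a weaker echo at lag 14 (0.47); the remaining lags stay at or below 0.39. The elevated value at lag 1 (0.39), dropping to 0.15 at lag 2, reflects decaying short-term dependence rather than seasonality.
The dominant spike at lag 7 indicates a seasonal period of 7.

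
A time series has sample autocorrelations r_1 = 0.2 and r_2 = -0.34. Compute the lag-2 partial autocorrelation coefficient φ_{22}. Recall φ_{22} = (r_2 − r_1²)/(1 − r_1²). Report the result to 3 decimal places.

-0.396

φ_{22} = (r_2 − r_1²) / (1 − r_1²)
r_1² = (0.2)² = 0.04
Numerator = -0.34 − 0.0400 = -0.3800; denominator = 1 − 0.0400 = 0.9600
φ_{22} = -0.3800 / 0.9600 = -0.396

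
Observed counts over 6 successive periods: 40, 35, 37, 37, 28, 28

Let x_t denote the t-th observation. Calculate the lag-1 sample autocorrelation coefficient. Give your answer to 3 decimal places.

Mean x̄ = (40 + 35 + 37 + 37 + 28 + 28)/6 = 34.1667
Deviations from mean: 5.8333, 0.8333, 2.8333, 2.8333, -6.1667, -6.1667
Σ(x_t−x̄)(x_{t+1}−x̄) = (4.8611) + (2.3611) + (8.0278) + (-17.4722) + (38.0278) = 35.8056
Denominator Σ(x_t−x̄)² = 126.8333
r_1 = 35.8056 / 126.8333 = 0.282

0.282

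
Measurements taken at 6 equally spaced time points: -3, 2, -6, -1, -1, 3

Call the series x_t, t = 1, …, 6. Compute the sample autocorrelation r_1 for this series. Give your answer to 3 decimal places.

Mean x̄ = (-3 + 2 − 6 − 1 − 1 + 3)/6 = -1.0000
Deviations from mean: -2.0000, 3.0000, -5.0000, 0.0000, 0.0000, 4.0000
Σ(x_t−x̄)(x_{t+1}−x̄) = (-6.0000) + (-15.0000) + (0.0000) + (0.0000) + (0.0000) = -21.0000
Denominator Σ(x_t−x̄)² = 54.0000
r_1 = -21.0000 / 54.0000 = -0.389

-0.389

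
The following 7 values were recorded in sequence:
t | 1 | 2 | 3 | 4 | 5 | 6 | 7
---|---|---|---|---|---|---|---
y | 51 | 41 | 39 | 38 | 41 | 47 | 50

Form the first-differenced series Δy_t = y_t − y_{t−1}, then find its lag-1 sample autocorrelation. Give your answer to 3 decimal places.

0.352

First differences Δy: -10, -2, -1, 3, 6, 3
Mean of differences = -0.1667
Numerator Σ(Δy_t−Δȳ)(Δy_{t+1}−Δȳ) = 55.9722
Denominator Σ(Δy_t−Δȳ)² = 158.8333
r_1(Δy) = 55.9722 / 158.8333 = 0.352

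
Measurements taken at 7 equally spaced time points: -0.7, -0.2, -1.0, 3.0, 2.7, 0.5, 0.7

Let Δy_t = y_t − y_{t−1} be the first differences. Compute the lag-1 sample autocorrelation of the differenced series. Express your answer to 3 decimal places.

First differences Δy: 0.5, -0.8, 4.0, -0.3, -2.2, 0.2
Mean of differences = 0.2333
Numerator Σ(Δy_t−Δȳ)(Δy_{t+1}−Δȳ) = -4.7978
Denominator Σ(Δy_t−Δȳ)² = 21.5333
r_1(Δy) = -4.7978 / 21.5333 = -0.223

-0.223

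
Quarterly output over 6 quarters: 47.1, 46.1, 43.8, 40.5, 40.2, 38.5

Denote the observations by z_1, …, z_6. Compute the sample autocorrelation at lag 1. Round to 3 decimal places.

Mean z̄ = (47.1 + 46.1 + 43.8 + 40.5 + 40.2 + 38.5)/6 = 42.7000
Deviations from mean: 4.4000, 3.4000, 1.1000, -2.2000, -2.5000, -4.2000
Σ(z_t−z̄)(z_{t+1}−z̄) = (14.9600) + (3.7400) + (-2.4200) + (5.5000) + (10.5000) = 32.2800
Denominator Σ(z_t−z̄)² = 60.8600
r_1 = 32.2800 / 60.8600 = 0.530

0.530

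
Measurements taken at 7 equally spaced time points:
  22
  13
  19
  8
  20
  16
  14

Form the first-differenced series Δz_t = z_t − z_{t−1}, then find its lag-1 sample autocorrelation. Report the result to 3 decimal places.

First differences Δz: -9, 6, -11, 12, -4, -2
Mean of differences = -1.3333
Numerator Σ(Δz_t−Δz̄)(Δz_{t+1}−Δz̄) = -289.7778
Denominator Σ(Δz_t−Δz̄)² = 391.3333
r_1(Δz) = -289.7778 / 391.3333 = -0.740

-0.740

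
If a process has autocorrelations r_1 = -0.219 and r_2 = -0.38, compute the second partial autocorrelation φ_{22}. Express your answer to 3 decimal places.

φ_{22} = (r_2 − r_1²) / (1 − r_1²)
r_1² = (-0.219)² = 0.047961
Numerator = -0.38 − 0.0480 = -0.4280; denominator = 1 − 0.0480 = 0.9520
φ_{22} = -0.4280 / 0.9520 = -0.450

-0.450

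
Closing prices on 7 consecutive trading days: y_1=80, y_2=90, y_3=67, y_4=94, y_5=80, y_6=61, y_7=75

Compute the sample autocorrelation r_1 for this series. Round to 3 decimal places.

-0.285

Mean ȳ = (80 + 90 + 67 + 94 + 80 + 61 + 75)/7 = 78.1429
Σ(y_t−ȳ)(y_{t+1}−ȳ) = (22.0204) + (-132.1224) + (-176.6939) + (29.4490) + (-31.8367) + (53.8776) = -235.3061
Denominator Σ(y_t−ȳ)² = 826.8571
r_1 = -235.3061 / 826.8571 = -0.285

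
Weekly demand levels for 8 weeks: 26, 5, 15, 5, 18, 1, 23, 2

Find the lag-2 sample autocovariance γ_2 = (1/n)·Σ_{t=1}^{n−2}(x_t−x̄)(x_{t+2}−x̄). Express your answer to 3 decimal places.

45.105

Mean x̄ = (26 + 5 + 15 + 5 + 18 + 1 + 23 + 2)/8 = 11.8750
Σ_{t=1}^{6}(x_t−x̄)(x_{t+2}−x̄) = 360.8438
γ_2 = 360.8438 / 8 = 45.105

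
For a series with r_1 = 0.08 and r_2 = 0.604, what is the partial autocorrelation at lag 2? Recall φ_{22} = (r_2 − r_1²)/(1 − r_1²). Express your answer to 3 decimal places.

0.601

φ_{22} = (r_2 − r_1²) / (1 − r_1²)
r_1² = (0.08)² = 0.0064
Numerator = 0.604 − 0.0064 = 0.5976; denominator = 1 − 0.0064 = 0.9936
φ_{22} = 0.5976 / 0.9936 = 0.601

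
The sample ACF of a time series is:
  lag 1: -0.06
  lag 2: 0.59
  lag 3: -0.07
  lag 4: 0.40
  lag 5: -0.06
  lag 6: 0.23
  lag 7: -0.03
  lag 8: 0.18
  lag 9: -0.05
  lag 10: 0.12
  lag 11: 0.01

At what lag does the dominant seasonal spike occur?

2

The largest autocorrelation is r_2 = 0.59, with weaker echoes at lags 4 (0.40), 6 (0.23) and 8 (0.18); the remaining lags stay at or below 0.12.
The dominant spike at lag 2 indicates a seasonal period of 2.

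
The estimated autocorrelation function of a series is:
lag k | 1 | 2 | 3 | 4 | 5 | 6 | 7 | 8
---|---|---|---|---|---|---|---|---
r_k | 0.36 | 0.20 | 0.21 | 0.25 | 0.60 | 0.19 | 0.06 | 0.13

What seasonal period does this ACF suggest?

The largest autocorrelation is r_5 = 0.60; the remaining lags stay at or below 0.36. The elevated value at lag 1 (0.36), dropping to 0.20 at lag 2, reflects decaying short-term dependence rather than seasonality.
The dominant spike at lag 5 indicates a seasonal period of 5.

5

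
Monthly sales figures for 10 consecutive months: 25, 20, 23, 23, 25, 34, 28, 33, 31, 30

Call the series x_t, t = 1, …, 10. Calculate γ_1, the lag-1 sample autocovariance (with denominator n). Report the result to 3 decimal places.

Mean x̄ = (25 + 20 + 23 + 23 + 25 + 34 + 28 + 33 + 31 + 30)/10 = 27.2000
Σ_{t=1}^{9}(x_t−x̄)(x_{t+1}−x̄) = 100.7600
γ_1 = 100.7600 / 10 = 10.076

10.076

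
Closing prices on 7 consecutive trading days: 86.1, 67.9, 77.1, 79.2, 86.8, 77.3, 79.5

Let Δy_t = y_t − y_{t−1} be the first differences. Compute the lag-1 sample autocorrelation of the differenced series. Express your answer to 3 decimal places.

First differences Δy: -18.2, 9.2, 2.1, 7.6, -9.5, 2.2
Mean of differences = -1.1000
Numerator Σ(Δy_t−Δȳ)(Δy_{t+1}−Δȳ) = -216.1300
Denominator Σ(Δy_t−Δȳ)² = 565.8800
r_1(Δy) = -216.1300 / 565.8800 = -0.382

-0.382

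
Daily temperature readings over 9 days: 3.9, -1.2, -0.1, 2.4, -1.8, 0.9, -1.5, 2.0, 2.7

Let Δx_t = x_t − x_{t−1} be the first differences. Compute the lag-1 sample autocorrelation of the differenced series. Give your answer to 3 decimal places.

First differences Δx: -5.1, 1.1, 2.5, -4.2, 2.7, -2.4, 3.5, 0.7
Mean of differences = -0.1500
Numerator Σ(Δx_t−Δx̄)(Δx_{t+1}−Δx̄) = -36.6725
Denominator Σ(Δx_t−Δx̄)² = 76.7200
r_1(Δx) = -36.6725 / 76.7200 = -0.478

-0.478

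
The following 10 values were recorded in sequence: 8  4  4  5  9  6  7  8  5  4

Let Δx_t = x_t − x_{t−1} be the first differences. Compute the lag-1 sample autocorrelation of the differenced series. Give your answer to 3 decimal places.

-0.187

First differences Δx: -4, 0, 1, 4, -3, 1, 1, -3, -1
Mean of differences = -0.4444
Numerator Σ(Δx_t−Δx̄)(Δx_{t+1}−Δx̄) = -9.7531
Denominator Σ(Δx_t−Δx̄)² = 52.2222
r_1(Δx) = -9.7531 / 52.2222 = -0.187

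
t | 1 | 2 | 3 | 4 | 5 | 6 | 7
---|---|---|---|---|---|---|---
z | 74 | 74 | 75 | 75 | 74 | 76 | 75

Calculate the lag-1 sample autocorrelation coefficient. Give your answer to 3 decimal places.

Mean z̄ = (74 + 74 + 75 + 75 + 74 + 76 + 75)/7 = 74.7143
Deviations from mean: -0.7143, -0.7143, 0.2857, 0.2857, -0.7143, 1.2857, 0.2857
Numerator Σ_{t=1}^{6}(z_t−z̄)(z_{t+1}−z̄) = -0.3673
Denominator Σ(z_t−z̄)² = 3.4286
r_1 = -0.3673 / 3.4286 = -0.107

-0.107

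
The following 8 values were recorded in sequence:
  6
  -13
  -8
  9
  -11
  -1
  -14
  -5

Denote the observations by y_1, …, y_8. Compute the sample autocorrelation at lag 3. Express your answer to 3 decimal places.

0.116

Mean ȳ = (6 − 13 − 8 + 9 − 11 − 1 − 14 − 5)/8 = -4.6250
Deviations from mean: 10.6250, -8.3750, -3.3750, 13.6250, -6.3750, 3.6250, -9.3750, -0.3750
Σ(y_t−ȳ)(y_{t+3}−ȳ) = (144.7656) + (53.3906) + (-12.2344) + (-127.7344) + (2.3906) = 60.5781
Denominator Σ(y_t−ȳ)² = 521.8750
r_3 = 60.5781 / 521.8750 = 0.116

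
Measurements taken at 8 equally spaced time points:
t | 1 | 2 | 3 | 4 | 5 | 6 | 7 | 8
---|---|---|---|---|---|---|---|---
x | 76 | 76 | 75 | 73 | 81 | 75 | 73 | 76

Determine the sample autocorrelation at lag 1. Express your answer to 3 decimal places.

-0.348

Mean x̄ = (76 + 76 + 75 + 73 + 81 + 75 + 73 + 76)/8 = 75.6250
Numerator Σ_{t=1}^{7}(x_t−x̄)(x_{t+1}−x̄) = -15.2656
Denominator Σ(x_t−x̄)² = 43.8750
r_1 = -15.2656 / 43.8750 = -0.348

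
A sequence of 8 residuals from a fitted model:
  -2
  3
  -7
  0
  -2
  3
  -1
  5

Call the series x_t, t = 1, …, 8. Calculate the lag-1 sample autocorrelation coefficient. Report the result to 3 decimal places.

-0.412

Mean x̄ = (-2 + 3 − 7 + 0 − 2 + 3 − 1 + 5)/8 = -0.1250
Deviations from mean: -1.8750, 3.1250, -6.8750, 0.1250, -1.8750, 3.1250, -0.8750, 5.1250
Σ(x_t−x̄)(x_{t+1}−x̄) = (-5.8594) + (-21.4844) + (-0.8594) + (-0.2344) + (-5.8594) + (-2.7344) + (-4.4844) = -41.5156
Denominator Σ(x_t−x̄)² = 100.8750
r_1 = -41.5156 / 100.8750 = -0.412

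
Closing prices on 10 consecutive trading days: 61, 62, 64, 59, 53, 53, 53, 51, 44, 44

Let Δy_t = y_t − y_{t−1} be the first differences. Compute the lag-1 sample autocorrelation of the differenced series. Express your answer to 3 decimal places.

First differences Δy: 1, 2, -5, -6, 0, 0, -2, -7, 0
Mean of differences = -1.8889
Numerator Σ(Δy_t−Δȳ)(Δy_{t+1}−Δȳ) = -1.5679
Denominator Σ(Δy_t−Δȳ)² = 86.8889
r_1(Δy) = -1.5679 / 86.8889 = -0.018

-0.018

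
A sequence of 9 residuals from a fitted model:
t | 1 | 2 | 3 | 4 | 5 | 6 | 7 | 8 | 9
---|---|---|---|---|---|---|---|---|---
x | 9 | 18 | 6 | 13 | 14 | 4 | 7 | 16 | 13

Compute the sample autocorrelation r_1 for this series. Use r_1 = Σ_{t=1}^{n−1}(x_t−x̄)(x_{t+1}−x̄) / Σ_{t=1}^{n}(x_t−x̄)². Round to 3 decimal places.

-0.304

Mean x̄ = (9 + 18 + 6 + 13 + 14 + 4 + 7 + 16 + 13)/9 = 11.1111
Numerator Σ_{t=1}^{8}(x_t−x̄)(x_{t+1}−x̄) = -56.1235
Denominator Σ(x_t−x̄)² = 184.8889
r_1 = -56.1235 / 184.8889 = -0.304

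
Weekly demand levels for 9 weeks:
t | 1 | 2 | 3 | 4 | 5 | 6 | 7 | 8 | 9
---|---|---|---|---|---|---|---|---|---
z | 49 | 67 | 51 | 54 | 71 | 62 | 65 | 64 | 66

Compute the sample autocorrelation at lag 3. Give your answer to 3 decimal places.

0.294

Mean z̄ = (49 + 67 + 51 + 54 + 71 + 62 + 65 + 64 + 66)/9 = 61.0000
Σ(z_t−z̄)(z_{t+3}−z̄) = (84.0000) + (60.0000) + (-10.0000) + (-28.0000) + (30.0000) + (5.0000) = 141.0000
Denominator Σ(z_t−z̄)² = 480.0000
r_3 = 141.0000 / 480.0000 = 0.294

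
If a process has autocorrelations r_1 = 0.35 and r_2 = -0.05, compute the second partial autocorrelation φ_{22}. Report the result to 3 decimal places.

φ_{22} = (r_2 − r_1²) / (1 − r_1²)
r_1² = (0.35)² = 0.1225
Numerator = -0.05 − 0.1225 = -0.1725; denominator = 1 − 0.1225 = 0.8775
φ_{22} = -0.1725 / 0.8775 = -0.197

-0.197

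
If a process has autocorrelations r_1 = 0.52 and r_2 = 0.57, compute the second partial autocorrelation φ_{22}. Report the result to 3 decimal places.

φ_{22} = (r_2 − r_1²) / (1 − r_1²)
r_1² = (0.52)² = 0.2704
Numerator = 0.57 − 0.2704 = 0.2996; denominator = 1 − 0.2704 = 0.7296
φ_{22} = 0.2996 / 0.7296 = 0.411

0.411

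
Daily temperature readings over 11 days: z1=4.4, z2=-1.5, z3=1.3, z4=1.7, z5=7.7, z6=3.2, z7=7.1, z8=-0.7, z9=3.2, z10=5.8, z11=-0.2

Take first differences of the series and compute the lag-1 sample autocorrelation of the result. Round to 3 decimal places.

First differences Δz: -5.9, 2.8, 0.4, 6.0, -4.5, 3.9, -7.8, 3.9, 2.6, -6.0
Mean of differences = -0.4600
Numerator Σ(Δz_t−Δz̄)(Δz_{t+1}−Δz̄) = -120.7036
Denominator Σ(Δz_t−Δz̄)² = 230.9640
r_1(Δz) = -120.7036 / 230.9640 = -0.523

-0.523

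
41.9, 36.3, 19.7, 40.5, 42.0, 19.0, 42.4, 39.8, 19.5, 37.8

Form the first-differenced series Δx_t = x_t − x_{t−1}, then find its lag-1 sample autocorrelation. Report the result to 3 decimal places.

-0.460

First differences Δx: -5.6, -16.6, 20.8, 1.5, -23.0, 23.4, -2.6, -20.3, 18.3
Mean of differences = -0.4556
Numerator Σ(Δx_t−Δx̄)(Δx_{t+1}−Δx̄) = -1181.2309
Denominator Σ(Δx_t−Δx̄)² = 2570.2422
r_1(Δx) = -1181.2309 / 2570.2422 = -0.460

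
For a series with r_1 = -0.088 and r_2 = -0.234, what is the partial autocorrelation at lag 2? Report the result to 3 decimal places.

φ_{22} = (r_2 − r_1²) / (1 − r_1²)
r_1² = (-0.088)² = 0.007744
Numerator = -0.234 − 0.0077 = -0.2417; denominator = 1 − 0.0077 = 0.9923
φ_{22} = -0.2417 / 0.9923 = -0.244

-0.244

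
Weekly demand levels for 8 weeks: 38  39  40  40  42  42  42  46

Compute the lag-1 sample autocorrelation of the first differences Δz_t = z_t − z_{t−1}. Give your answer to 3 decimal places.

First differences Δz: 1, 1, 0, 2, 0, 0, 4
Mean of differences = 1.1429
Numerator Σ(Δz_t−Δz̄)(Δz_{t+1}−Δz̄) = -3.7347
Denominator Σ(Δz_t−Δz̄)² = 12.8571
r_1(Δz) = -3.7347 / 12.8571 = -0.290

-0.290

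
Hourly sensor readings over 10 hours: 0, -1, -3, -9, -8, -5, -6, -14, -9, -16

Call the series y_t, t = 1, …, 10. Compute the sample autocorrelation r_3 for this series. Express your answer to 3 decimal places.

-0.082

Mean ȳ = (0 − 1 − 3 − 9 − 8 − 5 − 6 − 14 − 9 − 16)/10 = -7.1000
Numerator Σ_{t=1}^{7}(y_t−ȳ)(y_{t+3}−ȳ) = -20.0300
Denominator Σ(y_t−ȳ)² = 244.9000
r_3 = -20.0300 / 244.9000 = -0.082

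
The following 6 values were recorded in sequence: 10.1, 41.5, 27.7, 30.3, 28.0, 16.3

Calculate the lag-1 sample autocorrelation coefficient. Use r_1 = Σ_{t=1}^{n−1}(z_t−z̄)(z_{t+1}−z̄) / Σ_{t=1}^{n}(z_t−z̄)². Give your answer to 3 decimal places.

Mean z̄ = (10.1 + 41.5 + 27.7 + 30.3 + 28.0 + 16.3)/6 = 25.6500
Deviations from mean: -15.5500, 15.8500, 2.0500, 4.6500, 2.3500, -9.3500
Numerator Σ_{t=1}^{5}(z_t−z̄)(z_{t+1}−z̄) = -215.4875
Denominator Σ(z_t−z̄)² = 611.7950
r_1 = -215.4875 / 611.7950 = -0.352

-0.352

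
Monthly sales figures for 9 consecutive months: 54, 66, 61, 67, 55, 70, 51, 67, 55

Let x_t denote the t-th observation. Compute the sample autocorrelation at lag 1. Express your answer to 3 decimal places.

Mean x̄ = (54 + 66 + 61 + 67 + 55 + 70 + 51 + 67 + 55)/9 = 60.6667
Numerator Σ_{t=1}^{8}(x_t−x̄)(x_{t+1}−x̄) = -307.7778
Denominator Σ(x_t−x̄)² = 398.0000
r_1 = -307.7778 / 398.0000 = -0.773

-0.773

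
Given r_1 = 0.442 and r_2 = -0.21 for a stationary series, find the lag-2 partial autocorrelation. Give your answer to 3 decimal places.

φ_{22} = (r_2 − r_1²) / (1 − r_1²)
r_1² = (0.442)² = 0.195364
Numerator = -0.21 − 0.1954 = -0.4054; denominator = 1 − 0.1954 = 0.8046
φ_{22} = -0.4054 / 0.8046 = -0.504

-0.504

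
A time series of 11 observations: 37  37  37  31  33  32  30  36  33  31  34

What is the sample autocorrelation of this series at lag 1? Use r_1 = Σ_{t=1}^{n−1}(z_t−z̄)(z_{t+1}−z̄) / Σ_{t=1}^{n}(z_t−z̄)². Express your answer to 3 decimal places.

Mean z̄ = (37 + 37 + 37 + 31 + 33 + 32 + 30 + 36 + 33 + 31 + 34)/11 = 33.7273
Numerator Σ_{t=1}^{10}(z_t−z̄)(z_{t+1}−z̄) = 13.2893
Denominator Σ(z_t−z̄)² = 70.1818
r_1 = 13.2893 / 70.1818 = 0.189

0.189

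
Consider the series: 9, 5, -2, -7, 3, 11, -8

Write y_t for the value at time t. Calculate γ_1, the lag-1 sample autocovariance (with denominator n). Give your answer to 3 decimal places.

Mean ȳ = (9 + 5 − 2 − 7 + 3 + 11 − 8)/7 = 1.5714
Deviations: 7.4286, 3.4286, -3.5714, -8.5714, 1.4286, 9.4286, -9.5714
Σ_{t=1}^{6}(y_t−ȳ)(y_{t+1}−ȳ) = -45.1837
γ_1 = -45.1837 / 7 = -6.455

-6.455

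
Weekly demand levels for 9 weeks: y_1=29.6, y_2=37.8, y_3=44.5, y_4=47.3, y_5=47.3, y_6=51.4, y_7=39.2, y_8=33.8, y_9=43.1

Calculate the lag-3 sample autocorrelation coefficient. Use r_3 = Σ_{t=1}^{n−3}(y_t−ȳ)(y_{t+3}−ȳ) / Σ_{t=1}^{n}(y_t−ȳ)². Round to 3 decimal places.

-0.263

Mean ȳ = (29.6 + 37.8 + 44.5 + 47.3 + 47.3 + 51.4 + 39.2 + 33.8 + 43.1)/9 = 41.5556
Σ(y_t−ȳ)(y_{t+3}−ȳ) = (-68.6780) + (-21.5736) + (28.9864) + (-13.5314) + (-44.5514) + (15.2042) = -104.1437
Denominator Σ(y_t−ȳ)² = 396.7022
r_3 = -104.1437 / 396.7022 = -0.263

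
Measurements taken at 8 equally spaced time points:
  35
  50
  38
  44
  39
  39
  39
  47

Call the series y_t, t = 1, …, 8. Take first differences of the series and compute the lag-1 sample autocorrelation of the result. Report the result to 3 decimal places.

-0.562

First differences Δy: 15, -12, 6, -5, 0, 0, 8
Mean of differences = 1.7143
Numerator Σ(Δy_t−Δȳ)(Δy_{t+1}−Δȳ) = -266.0816
Denominator Σ(Δy_t−Δȳ)² = 473.4286
r_1(Δy) = -266.0816 / 473.4286 = -0.562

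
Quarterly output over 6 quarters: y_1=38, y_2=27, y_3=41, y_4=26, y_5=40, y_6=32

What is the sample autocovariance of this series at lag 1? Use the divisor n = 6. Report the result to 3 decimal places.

Mean ȳ = (38 + 27 + 41 + 26 + 40 + 32)/6 = 34.0000
Deviations: 4.0000, -7.0000, 7.0000, -8.0000, 6.0000, -2.0000
Σ_{t=1}^{5}(y_t−ȳ)(y_{t+1}−ȳ) = -193.0000
γ_1 = -193.0000 / 6 = -32.167

-32.167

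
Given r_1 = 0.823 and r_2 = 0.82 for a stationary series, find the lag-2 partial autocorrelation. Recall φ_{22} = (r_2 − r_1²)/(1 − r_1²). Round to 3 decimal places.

0.442

φ_{22} = (r_2 − r_1²) / (1 − r_1²)
r_1² = (0.823)² = 0.677329
Numerator = 0.82 − 0.6773 = 0.1427; denominator = 1 − 0.6773 = 0.3227
φ_{22} = 0.1427 / 0.3227 = 0.442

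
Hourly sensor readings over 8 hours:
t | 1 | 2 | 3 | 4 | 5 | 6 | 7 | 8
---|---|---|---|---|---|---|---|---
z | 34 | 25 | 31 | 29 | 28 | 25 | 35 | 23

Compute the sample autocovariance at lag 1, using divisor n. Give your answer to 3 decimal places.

-10.539

Mean z̄ = (34 + 25 + 31 + 29 + 28 + 25 + 35 + 23)/8 = 28.7500
Deviations: 5.2500, -3.7500, 2.2500, 0.2500, -0.7500, -3.7500, 6.2500, -5.7500
Σ_{t=1}^{7}(z_t−z̄)(z_{t+1}−z̄) = -84.3125
γ_1 = -84.3125 / 8 = -10.539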